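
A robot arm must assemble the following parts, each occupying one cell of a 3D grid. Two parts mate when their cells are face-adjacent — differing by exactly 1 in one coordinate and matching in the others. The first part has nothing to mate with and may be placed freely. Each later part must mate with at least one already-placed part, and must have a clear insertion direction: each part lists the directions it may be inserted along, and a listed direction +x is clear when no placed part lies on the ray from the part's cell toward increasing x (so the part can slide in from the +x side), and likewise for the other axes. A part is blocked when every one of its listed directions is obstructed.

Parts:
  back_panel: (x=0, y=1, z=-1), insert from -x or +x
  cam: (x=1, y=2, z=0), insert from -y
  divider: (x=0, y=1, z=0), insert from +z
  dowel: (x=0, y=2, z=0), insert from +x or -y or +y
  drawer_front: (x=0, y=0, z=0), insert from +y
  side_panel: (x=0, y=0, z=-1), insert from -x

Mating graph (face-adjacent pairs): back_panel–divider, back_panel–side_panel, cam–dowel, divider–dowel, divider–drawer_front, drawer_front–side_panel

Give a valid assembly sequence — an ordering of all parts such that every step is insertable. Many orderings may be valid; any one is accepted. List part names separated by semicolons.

1. back_panel@(0, 1, -1) [-x clear] — {back_panel}
2. side_panel@(0, 0, -1) [-x clear] — {back_panel, side_panel}
3. drawer_front@(0, 0, 0) [+y clear] — {back_panel, drawer_front, side_panel}
4. divider@(0, 1, 0) [+z clear] — {back_panel, divider, drawer_front, side_panel}
5. dowel@(0, 2, 0) [+x clear] — {back_panel, divider, dowel, drawer_front, side_panel}
6. cam@(1, 2, 0) [-y clear] — {back_panel, cam, divider, dowel, drawer_front, side_panel}

back_panel; side_panel; drawer_front; divider; dowel; cam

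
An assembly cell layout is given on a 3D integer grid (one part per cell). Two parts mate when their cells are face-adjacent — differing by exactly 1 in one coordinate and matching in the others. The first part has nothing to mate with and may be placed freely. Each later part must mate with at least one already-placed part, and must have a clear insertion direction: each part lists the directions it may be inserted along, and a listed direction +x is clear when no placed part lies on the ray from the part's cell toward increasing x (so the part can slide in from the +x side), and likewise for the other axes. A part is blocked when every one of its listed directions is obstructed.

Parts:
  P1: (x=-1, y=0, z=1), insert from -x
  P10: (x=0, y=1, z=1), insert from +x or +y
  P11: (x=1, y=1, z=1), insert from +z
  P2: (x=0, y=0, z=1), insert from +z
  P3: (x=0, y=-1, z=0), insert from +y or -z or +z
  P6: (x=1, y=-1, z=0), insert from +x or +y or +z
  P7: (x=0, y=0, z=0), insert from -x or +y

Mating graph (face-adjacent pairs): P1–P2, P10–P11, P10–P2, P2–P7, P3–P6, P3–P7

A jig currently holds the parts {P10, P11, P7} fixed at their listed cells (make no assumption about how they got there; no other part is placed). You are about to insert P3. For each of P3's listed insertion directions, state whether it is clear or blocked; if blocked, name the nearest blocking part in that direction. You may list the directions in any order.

+y: blocked by P7; +z: clear; -z: clear

+y: nearest on ray is P7@(0, 0, 0) ⇒ blocked
-z: ray from P3(0, -1, 0) has no placed part ⇒ clear
+z: ray from P3(0, -1, 0) has no placed part ⇒ clear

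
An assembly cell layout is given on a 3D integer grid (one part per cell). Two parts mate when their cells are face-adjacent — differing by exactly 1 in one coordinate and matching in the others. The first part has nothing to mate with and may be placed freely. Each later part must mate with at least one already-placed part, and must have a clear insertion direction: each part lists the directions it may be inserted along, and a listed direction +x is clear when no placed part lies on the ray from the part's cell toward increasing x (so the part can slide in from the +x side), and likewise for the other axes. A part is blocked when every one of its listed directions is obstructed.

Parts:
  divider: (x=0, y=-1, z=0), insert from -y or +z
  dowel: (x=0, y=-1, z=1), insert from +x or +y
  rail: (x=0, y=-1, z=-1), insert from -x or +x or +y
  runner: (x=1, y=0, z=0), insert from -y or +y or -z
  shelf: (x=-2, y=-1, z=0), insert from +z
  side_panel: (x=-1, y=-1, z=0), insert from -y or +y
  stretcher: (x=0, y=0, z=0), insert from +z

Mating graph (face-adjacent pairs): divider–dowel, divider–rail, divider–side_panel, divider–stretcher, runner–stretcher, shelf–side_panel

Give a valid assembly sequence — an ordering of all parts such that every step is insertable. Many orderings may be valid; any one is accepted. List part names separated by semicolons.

runner; stretcher; divider; dowel; rail; side_panel; shelf

1. runner@(1, 0, 0) [-y clear] — {runner}
2. stretcher@(0, 0, 0) [+z clear] — {runner, stretcher}
3. divider@(0, -1, 0) [-y clear] — {divider, runner, stretcher}
4. dowel@(0, -1, 1) [+x clear] — {divider, dowel, runner, stretcher}
5. rail@(0, -1, -1) [-x clear] — {divider, dowel, rail, runner, stretcher}
6. side_panel@(-1, -1, 0) [-y clear] — {divider, dowel, rail, runner, side_panel, stretcher}
7. shelf@(-2, -1, 0) [+z clear] — {divider, dowel, rail, runner, shelf, side_panel, stretcher}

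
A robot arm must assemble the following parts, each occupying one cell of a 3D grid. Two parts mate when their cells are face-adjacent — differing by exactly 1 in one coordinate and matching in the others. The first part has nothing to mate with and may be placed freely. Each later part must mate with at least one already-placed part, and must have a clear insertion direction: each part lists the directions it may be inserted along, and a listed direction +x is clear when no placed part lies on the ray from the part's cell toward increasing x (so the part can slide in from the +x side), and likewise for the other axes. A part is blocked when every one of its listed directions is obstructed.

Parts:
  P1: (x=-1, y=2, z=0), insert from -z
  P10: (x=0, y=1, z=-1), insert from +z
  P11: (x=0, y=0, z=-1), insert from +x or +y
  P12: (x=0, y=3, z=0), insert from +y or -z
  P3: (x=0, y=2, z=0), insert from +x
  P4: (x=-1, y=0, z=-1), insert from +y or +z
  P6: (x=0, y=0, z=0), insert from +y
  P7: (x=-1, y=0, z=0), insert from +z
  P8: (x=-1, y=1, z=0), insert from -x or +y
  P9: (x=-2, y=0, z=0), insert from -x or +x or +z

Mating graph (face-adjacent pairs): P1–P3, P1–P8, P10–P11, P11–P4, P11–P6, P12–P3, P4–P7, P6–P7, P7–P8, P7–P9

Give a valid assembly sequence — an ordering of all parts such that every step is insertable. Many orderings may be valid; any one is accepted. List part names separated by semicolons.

P9; P7; P8; P6; P11; P10; P1; P3; P12; P4

1. P9@(-2, 0, 0) [-x clear] — {P9}
2. P7@(-1, 0, 0) [+z clear] — {P7, P9}
3. P8@(-1, 1, 0) [-x clear] — {P7, P8, P9}
4. P6@(0, 0, 0) [+y clear] — {P6, P7, P8, P9}
5. P11@(0, 0, -1) [+x clear] — {P11, P6, P7, P8, P9}
6. P10@(0, 1, -1) [+z clear] — {P10, P11, P6, P7, P8, P9}
7. P1@(-1, 2, 0) [-z clear] — {P1, P10, P11, P6, P7, P8, P9}
8. P3@(0, 2, 0) [+x clear] — {P1, P10, P11, P3, P6, P7, P8, P9}
9. P12@(0, 3, 0) [+y clear] — {P1, P10, P11, P12, P3, P6, P7, P8, P9}
10. P4@(-1, 0, -1) [+y clear] — {P1, P10, P11, P12, P3, P4, P6, P7, P8, P9}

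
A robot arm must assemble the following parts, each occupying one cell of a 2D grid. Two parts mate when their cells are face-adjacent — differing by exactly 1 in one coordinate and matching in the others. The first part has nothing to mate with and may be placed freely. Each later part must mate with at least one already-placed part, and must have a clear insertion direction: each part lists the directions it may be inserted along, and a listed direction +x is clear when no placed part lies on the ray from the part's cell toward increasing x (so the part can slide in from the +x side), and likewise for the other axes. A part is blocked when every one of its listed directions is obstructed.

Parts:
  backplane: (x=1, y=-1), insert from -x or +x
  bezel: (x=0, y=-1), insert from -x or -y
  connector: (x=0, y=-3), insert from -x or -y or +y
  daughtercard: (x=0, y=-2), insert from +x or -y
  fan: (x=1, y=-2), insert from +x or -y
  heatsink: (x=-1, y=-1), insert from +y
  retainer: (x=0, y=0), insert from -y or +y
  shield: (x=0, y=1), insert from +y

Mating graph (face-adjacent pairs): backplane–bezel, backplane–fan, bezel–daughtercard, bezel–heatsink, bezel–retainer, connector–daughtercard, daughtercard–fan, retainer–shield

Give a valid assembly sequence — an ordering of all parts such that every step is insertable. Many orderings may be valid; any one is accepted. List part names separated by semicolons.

1. backplane@(1, -1) [-x clear] — {backplane}
2. bezel@(0, -1) [-x clear] — {backplane, bezel}
3. retainer@(0, 0) [+y clear] — {backplane, bezel, retainer}
4. heatsink@(-1, -1) [+y clear] — {backplane, bezel, heatsink, retainer}
5. shield@(0, 1) [+y clear] — {backplane, bezel, heatsink, retainer, shield}
6. fan@(1, -2) [+x clear] — {backplane, bezel, fan, heatsink, retainer, shield}
7. daughtercard@(0, -2) [-y clear] — {backplane, bezel, daughtercard, fan, heatsink, retainer, shield}
8. connector@(0, -3) [-x clear] — {backplane, bezel, connector, daughtercard, fan, heatsink, retainer, shield}

backplane; bezel; retainer; heatsink; shield; fan; daughtercard; connector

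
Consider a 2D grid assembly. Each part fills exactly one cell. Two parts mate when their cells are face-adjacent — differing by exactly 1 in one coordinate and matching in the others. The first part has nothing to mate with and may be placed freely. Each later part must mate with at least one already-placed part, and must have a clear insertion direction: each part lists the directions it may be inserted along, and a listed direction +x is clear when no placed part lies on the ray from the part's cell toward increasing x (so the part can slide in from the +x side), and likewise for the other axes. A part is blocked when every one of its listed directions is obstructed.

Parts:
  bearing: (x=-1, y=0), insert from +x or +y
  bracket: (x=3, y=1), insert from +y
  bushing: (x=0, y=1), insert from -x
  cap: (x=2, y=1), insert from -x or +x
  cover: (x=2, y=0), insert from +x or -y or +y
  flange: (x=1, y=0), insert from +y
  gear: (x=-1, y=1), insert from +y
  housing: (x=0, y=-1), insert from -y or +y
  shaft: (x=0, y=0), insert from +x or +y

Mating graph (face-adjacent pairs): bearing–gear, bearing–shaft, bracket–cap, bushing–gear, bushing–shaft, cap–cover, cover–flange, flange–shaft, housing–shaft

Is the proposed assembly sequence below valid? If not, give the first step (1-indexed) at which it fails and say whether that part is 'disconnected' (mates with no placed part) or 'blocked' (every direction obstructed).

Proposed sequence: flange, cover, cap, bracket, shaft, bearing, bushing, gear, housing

Valid

1. flange@(1, 0) [+y clear] — {flange}
2. cover@(2, 0) [+x clear] — {cover, flange}
3. cap@(2, 1) [-x clear] — {cap, cover, flange}
4. bracket@(3, 1) [+y clear] — {bracket, cap, cover, flange}
5. shaft@(0, 0) [+y clear] — {bracket, cap, cover, flange, shaft}
6. bearing@(-1, 0) [+y clear] — {bearing, bracket, cap, cover, flange, shaft}
7. bushing@(0, 1) [-x clear] — {bearing, bracket, bushing, cap, cover, flange, shaft}
8. gear@(-1, 1) [+y clear] — {bearing, bracket, bushing, cap, cover, flange, gear, shaft}
9. housing@(0, -1) [-y clear] — {bearing, bracket, bushing, cap, cover, flange, gear, housing, shaft}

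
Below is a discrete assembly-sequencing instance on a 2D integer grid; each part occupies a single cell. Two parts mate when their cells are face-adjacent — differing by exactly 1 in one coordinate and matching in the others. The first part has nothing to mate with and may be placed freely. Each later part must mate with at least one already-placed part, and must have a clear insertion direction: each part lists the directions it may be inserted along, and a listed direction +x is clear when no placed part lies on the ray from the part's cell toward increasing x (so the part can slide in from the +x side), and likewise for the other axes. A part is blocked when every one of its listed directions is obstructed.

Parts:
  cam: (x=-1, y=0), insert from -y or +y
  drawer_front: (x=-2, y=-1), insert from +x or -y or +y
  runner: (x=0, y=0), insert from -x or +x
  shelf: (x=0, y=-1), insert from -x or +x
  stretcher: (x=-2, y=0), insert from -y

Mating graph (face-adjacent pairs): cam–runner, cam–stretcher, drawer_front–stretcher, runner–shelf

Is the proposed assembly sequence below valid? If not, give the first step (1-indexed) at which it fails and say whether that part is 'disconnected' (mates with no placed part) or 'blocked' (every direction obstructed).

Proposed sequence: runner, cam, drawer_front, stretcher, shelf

Invalid at step 3 (disconnected)

1. runner@(0, 0) [-x clear] — {runner}
2. cam@(-1, 0) [-y clear] — {cam, runner}
3. drawer_front@(-2, -1) — no placed neighbour ⇒ disconnected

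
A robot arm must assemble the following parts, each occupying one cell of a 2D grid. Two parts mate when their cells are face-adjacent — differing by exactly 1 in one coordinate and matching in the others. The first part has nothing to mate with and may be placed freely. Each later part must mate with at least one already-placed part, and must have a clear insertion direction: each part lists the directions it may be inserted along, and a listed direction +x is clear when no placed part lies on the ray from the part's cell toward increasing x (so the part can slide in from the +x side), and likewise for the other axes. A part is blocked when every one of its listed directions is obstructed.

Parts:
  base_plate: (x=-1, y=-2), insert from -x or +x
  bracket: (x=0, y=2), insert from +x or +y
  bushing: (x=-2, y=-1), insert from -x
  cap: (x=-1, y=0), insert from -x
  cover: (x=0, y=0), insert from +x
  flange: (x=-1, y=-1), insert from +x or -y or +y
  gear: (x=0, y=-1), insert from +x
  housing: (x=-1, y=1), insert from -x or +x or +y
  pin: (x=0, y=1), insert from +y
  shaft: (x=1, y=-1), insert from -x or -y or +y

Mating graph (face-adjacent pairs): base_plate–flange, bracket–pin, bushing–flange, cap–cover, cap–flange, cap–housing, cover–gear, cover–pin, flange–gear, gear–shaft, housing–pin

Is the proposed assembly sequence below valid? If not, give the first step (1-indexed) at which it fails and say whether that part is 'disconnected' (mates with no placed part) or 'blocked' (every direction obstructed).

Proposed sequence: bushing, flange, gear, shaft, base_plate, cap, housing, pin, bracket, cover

1. bushing@(-2, -1) [-x clear] — {bushing}
2. flange@(-1, -1) [+x clear] — {bushing, flange}
3. gear@(0, -1) [+x clear] — {bushing, flange, gear}
4. shaft@(1, -1) [-y clear] — {bushing, flange, gear, shaft}
5. base_plate@(-1, -2) [-x clear] — {base_plate, bushing, flange, gear, shaft}
6. cap@(-1, 0) [-x clear] — {base_plate, bushing, cap, flange, gear, shaft}
7. housing@(-1, 1) [-x clear] — {base_plate, bushing, cap, flange, gear, housing, shaft}
8. pin@(0, 1) [+y clear] — {base_plate, bushing, cap, flange, gear, housing, pin, shaft}
9. bracket@(0, 2) [+x clear] — {base_plate, bracket, bushing, cap, flange, gear, housing, pin, shaft}
10. cover@(0, 0) [+x clear] — {base_plate, bracket, bushing, cap, cover, flange, gear, housing, pin, shaft}

Valid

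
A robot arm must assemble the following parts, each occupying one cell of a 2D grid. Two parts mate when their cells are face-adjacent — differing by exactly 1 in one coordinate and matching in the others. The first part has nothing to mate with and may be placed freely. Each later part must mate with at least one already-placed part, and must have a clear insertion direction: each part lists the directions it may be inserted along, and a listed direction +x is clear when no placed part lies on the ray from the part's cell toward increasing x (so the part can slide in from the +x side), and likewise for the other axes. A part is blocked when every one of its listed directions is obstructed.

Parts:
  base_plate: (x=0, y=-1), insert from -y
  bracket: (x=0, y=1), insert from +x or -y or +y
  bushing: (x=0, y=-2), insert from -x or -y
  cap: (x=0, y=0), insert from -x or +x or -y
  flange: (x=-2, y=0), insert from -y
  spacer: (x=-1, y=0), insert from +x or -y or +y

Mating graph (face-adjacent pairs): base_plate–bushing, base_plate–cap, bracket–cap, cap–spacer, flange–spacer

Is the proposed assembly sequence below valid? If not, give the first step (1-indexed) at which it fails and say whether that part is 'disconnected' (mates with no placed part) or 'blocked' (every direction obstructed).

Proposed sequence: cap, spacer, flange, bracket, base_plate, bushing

1. cap@(0, 0) [-x clear] — {cap}
2. spacer@(-1, 0) [-y clear] — {cap, spacer}
3. flange@(-2, 0) [-y clear] — {cap, flange, spacer}
4. bracket@(0, 1) [+x clear] — {bracket, cap, flange, spacer}
5. base_plate@(0, -1) [-y clear] — {base_plate, bracket, cap, flange, spacer}
6. bushing@(0, -2) [-x clear] — {base_plate, bracket, bushing, cap, flange, spacer}

Valid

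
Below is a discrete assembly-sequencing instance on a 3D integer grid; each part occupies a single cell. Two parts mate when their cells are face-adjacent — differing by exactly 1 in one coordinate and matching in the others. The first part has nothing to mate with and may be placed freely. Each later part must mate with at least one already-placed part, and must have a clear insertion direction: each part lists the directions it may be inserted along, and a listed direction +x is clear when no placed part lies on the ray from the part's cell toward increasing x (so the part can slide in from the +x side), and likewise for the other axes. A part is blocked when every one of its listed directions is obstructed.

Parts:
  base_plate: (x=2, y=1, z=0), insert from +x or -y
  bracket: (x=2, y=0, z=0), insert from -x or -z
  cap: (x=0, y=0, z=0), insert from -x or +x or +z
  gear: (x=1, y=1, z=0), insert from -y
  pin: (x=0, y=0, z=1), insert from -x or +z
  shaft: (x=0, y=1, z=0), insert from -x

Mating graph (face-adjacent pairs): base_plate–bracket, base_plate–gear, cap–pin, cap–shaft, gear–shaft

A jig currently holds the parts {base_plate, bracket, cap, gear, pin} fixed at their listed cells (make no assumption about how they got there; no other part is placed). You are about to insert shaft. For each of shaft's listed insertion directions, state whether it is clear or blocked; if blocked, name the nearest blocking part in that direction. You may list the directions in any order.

-x: ray from shaft(0, 1, 0) has no placed part ⇒ clear

-x: clear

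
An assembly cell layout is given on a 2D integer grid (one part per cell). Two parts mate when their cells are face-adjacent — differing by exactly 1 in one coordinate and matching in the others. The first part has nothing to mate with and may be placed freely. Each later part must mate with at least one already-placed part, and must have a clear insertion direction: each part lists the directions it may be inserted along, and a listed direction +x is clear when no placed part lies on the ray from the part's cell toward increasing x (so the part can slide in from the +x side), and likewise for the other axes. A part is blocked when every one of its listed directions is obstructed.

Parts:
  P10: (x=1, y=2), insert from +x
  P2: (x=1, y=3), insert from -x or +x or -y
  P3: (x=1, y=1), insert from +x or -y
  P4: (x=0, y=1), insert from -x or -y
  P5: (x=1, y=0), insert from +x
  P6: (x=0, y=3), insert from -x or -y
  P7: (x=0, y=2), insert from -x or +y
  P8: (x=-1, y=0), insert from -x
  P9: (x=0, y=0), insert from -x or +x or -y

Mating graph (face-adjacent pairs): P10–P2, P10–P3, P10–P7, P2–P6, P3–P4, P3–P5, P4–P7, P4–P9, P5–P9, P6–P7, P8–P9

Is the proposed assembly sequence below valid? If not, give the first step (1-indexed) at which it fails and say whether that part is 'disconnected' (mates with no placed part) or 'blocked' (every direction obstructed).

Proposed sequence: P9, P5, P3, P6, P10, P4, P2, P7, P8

Invalid at step 4 (disconnected)

1. P9@(0, 0) [-x clear] — {P9}
2. P5@(1, 0) [+x clear] — {P5, P9}
3. P3@(1, 1) [+x clear] — {P3, P5, P9}
4. P6@(0, 3) — no placed neighbour ⇒ disconnected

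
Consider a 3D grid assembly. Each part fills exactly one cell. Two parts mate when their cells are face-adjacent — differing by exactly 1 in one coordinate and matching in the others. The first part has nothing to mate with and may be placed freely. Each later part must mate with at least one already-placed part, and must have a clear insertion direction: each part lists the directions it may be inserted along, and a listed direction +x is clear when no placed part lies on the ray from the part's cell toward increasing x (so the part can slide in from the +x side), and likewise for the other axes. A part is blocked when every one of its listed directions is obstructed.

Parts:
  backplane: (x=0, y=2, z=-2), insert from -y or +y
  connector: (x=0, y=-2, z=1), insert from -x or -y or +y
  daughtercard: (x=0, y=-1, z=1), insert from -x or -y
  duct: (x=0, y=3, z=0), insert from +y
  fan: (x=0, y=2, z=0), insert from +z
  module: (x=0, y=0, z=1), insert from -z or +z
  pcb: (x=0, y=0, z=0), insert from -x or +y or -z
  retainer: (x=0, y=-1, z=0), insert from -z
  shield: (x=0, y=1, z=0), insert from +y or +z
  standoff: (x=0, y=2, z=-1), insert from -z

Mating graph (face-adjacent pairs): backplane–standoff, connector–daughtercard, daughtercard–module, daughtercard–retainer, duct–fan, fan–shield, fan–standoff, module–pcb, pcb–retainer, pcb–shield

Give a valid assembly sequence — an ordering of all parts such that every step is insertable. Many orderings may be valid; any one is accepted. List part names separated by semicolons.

1. shield@(0, 1, 0) [+y clear] — {shield}
2. pcb@(0, 0, 0) [-x clear] — {pcb, shield}
3. module@(0, 0, 1) [+z clear] — {module, pcb, shield}
4. retainer@(0, -1, 0) [-z clear] — {module, pcb, retainer, shield}
5. fan@(0, 2, 0) [+z clear] — {fan, module, pcb, retainer, shield}
6. duct@(0, 3, 0) [+y clear] — {duct, fan, module, pcb, retainer, shield}
7. daughtercard@(0, -1, 1) [-x clear] — {daughtercard, duct, fan, module, pcb, retainer, shield}
8. connector@(0, -2, 1) [-x clear] — {connector, daughtercard, duct, fan, module, pcb, retainer, shield}
9. standoff@(0, 2, -1) [-z clear] — {connector, daughtercard, duct, fan, module, pcb, retainer, shield, standoff}
10. backplane@(0, 2, -2) [-y clear] — {backplane, connector, daughtercard, duct, fan, module, pcb, retainer, shield, standoff}

shield; pcb; module; retainer; fan; duct; daughtercard; connector; standoff; backplane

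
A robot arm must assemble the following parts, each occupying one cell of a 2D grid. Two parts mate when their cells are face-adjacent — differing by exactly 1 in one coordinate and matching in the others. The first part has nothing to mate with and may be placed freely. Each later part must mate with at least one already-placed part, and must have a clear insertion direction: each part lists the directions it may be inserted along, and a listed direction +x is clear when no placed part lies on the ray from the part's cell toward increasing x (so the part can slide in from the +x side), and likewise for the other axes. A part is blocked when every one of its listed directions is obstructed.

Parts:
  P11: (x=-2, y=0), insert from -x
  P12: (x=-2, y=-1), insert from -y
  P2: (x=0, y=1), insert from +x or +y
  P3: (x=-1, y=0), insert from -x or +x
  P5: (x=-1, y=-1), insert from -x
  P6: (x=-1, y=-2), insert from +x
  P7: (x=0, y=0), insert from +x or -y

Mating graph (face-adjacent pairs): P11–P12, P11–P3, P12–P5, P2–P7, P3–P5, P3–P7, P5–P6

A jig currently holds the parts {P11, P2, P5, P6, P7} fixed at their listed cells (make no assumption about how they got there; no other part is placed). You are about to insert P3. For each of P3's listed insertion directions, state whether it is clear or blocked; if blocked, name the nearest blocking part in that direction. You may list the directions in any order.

-x: nearest on ray is P11@(-2, 0) ⇒ blocked
+x: nearest on ray is P7@(0, 0) ⇒ blocked

+x: blocked by P7; -x: blocked by P11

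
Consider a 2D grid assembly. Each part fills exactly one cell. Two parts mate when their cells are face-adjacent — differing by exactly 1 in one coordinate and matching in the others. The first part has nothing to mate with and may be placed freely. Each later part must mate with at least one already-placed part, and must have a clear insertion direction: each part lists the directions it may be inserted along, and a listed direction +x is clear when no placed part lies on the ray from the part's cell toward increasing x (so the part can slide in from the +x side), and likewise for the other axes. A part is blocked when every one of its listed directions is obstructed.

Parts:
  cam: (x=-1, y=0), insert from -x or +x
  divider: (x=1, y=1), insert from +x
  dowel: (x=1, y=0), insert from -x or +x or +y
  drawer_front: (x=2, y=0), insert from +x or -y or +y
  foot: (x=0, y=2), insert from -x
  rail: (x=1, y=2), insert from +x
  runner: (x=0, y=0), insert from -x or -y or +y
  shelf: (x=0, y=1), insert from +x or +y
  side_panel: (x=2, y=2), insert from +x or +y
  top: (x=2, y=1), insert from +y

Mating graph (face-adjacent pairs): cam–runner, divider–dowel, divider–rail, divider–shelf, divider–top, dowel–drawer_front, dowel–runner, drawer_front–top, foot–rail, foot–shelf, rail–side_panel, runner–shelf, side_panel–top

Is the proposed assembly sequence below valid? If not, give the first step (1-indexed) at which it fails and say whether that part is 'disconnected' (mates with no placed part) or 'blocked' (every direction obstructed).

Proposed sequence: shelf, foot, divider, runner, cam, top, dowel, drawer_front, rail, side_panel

Valid

1. shelf@(0, 1) [+x clear] — {shelf}
2. foot@(0, 2) [-x clear] — {foot, shelf}
3. divider@(1, 1) [+x clear] — {divider, foot, shelf}
4. runner@(0, 0) [-x clear] — {divider, foot, runner, shelf}
5. cam@(-1, 0) [-x clear] — {cam, divider, foot, runner, shelf}
6. top@(2, 1) [+y clear] — {cam, divider, foot, runner, shelf, top}
7. dowel@(1, 0) [+x clear] — {cam, divider, dowel, foot, runner, shelf, top}
8. drawer_front@(2, 0) [+x clear] — {cam, divider, dowel, drawer_front, foot, runner, shelf, top}
9. rail@(1, 2) [+x clear] — {cam, divider, dowel, drawer_front, foot, rail, runner, shelf, top}
10. side_panel@(2, 2) [+x clear] — {cam, divider, dowel, drawer_front, foot, rail, runner, shelf, side_panel, top}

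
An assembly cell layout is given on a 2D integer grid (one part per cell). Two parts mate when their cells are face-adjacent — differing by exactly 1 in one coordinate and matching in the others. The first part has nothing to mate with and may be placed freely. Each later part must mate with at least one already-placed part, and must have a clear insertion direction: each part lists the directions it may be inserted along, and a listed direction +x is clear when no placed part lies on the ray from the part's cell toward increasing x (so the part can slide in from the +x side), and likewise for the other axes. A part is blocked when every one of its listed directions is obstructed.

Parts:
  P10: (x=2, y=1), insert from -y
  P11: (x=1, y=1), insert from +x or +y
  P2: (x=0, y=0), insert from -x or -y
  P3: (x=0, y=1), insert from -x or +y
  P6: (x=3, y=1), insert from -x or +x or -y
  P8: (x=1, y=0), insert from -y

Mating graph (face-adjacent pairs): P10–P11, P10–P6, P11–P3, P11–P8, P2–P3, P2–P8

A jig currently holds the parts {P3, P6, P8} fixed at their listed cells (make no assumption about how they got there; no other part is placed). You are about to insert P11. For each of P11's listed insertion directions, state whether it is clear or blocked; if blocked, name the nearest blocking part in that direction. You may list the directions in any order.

+x: nearest on ray is P6@(3, 1) ⇒ blocked
+y: ray from P11(1, 1) has no placed part ⇒ clear

+x: blocked by P6; +y: clear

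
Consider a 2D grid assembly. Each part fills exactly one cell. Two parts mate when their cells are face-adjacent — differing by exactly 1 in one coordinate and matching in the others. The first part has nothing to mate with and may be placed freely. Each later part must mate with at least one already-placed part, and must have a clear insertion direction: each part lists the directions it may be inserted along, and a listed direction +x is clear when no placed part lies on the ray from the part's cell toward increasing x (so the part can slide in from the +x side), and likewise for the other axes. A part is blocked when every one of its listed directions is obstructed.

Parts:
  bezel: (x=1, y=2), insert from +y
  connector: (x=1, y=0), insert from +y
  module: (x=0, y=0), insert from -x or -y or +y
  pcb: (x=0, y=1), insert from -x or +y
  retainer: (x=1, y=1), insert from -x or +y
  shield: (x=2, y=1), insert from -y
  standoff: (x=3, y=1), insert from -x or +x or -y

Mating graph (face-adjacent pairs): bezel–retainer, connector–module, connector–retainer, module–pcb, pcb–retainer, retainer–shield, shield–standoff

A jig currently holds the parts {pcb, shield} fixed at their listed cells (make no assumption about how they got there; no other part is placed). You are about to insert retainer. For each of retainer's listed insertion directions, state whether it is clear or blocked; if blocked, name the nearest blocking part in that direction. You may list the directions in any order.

+y: clear; -x: blocked by pcb

-x: nearest on ray is pcb@(0, 1) ⇒ blocked
+y: ray from retainer(1, 1) has no placed part ⇒ clear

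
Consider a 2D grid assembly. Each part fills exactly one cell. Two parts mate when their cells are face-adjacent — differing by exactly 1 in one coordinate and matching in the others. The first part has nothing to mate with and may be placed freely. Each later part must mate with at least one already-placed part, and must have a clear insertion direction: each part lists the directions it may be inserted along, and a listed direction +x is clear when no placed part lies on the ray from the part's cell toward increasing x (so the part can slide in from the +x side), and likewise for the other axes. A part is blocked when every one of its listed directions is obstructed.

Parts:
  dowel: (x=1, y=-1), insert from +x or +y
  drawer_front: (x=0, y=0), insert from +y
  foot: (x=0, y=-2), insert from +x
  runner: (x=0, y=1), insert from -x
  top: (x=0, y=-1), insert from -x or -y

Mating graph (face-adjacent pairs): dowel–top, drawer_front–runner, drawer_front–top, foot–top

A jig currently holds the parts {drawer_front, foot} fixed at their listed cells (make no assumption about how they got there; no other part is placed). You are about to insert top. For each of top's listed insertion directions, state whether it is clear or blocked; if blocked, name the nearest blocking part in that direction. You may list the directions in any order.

-x: ray from top(0, -1) has no placed part ⇒ clear
-y: nearest on ray is foot@(0, -2) ⇒ blocked

-x: clear; -y: blocked by foot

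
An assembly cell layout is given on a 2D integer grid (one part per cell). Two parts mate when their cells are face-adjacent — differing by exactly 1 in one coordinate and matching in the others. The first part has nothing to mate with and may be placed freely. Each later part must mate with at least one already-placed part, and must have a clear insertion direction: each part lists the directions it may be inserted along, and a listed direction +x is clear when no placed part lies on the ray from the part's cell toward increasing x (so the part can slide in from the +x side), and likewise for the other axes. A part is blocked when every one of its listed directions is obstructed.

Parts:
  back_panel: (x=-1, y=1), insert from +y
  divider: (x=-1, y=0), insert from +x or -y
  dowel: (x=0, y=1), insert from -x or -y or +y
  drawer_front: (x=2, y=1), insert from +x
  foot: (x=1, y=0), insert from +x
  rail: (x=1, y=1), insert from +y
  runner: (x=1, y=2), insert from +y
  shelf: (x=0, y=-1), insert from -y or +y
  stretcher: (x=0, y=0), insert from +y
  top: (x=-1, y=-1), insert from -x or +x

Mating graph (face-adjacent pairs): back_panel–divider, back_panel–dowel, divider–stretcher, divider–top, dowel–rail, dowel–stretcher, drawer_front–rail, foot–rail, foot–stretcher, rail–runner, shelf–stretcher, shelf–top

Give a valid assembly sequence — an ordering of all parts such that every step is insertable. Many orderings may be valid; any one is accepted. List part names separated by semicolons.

back_panel; divider; top; shelf; stretcher; foot; rail; drawer_front; runner; dowel

1. back_panel@(-1, 1) [+y clear] — {back_panel}
2. divider@(-1, 0) [+x clear] — {back_panel, divider}
3. top@(-1, -1) [-x clear] — {back_panel, divider, top}
4. shelf@(0, -1) [-y clear] — {back_panel, divider, shelf, top}
5. stretcher@(0, 0) [+y clear] — {back_panel, divider, shelf, stretcher, top}
6. foot@(1, 0) [+x clear] — {back_panel, divider, foot, shelf, stretcher, top}
7. rail@(1, 1) [+y clear] — {back_panel, divider, foot, rail, shelf, stretcher, top}
8. drawer_front@(2, 1) [+x clear] — {back_panel, divider, drawer_front, foot, rail, shelf, stretcher, top}
9. runner@(1, 2) [+y clear] — {back_panel, divider, drawer_front, foot, rail, runner, shelf, stretcher, top}
10. dowel@(0, 1) [+y clear] — {back_panel, divider, dowel, drawer_front, foot, rail, runner, shelf, stretcher, top}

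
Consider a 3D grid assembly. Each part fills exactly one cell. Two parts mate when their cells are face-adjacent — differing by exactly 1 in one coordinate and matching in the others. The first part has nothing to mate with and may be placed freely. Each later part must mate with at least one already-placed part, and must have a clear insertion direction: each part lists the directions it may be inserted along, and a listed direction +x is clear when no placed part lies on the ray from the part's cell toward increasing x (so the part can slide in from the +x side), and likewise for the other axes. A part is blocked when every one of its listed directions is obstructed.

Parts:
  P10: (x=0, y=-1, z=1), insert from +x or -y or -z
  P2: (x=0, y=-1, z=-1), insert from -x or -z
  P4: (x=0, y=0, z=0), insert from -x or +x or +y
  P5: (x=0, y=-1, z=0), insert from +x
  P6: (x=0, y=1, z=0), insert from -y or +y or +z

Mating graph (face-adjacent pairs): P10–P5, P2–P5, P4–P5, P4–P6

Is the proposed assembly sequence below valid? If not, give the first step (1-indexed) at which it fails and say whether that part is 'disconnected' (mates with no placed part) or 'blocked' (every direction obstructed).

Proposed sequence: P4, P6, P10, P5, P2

1. P4@(0, 0, 0) [-x clear] — {P4}
2. P6@(0, 1, 0) [+y clear] — {P4, P6}
3. P10@(0, -1, 1) — no placed neighbour ⇒ disconnected

Invalid at step 3 (disconnected)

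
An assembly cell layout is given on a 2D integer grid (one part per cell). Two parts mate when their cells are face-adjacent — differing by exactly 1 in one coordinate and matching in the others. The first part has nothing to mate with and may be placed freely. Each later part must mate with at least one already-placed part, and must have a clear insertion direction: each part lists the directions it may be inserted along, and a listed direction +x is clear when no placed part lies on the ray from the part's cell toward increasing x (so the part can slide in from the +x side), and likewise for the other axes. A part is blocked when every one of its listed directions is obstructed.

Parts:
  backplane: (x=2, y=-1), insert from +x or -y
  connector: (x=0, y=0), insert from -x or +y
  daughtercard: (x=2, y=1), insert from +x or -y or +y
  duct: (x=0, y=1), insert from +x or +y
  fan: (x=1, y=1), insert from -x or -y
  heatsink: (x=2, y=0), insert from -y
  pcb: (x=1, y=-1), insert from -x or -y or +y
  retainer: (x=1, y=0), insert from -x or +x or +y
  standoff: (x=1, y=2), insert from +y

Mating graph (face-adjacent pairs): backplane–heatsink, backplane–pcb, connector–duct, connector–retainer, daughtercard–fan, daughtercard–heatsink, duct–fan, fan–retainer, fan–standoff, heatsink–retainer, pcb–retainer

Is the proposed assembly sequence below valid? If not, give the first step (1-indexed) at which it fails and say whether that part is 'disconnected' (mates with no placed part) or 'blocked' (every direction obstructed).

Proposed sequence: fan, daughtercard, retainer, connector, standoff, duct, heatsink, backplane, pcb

1. fan@(1, 1) [-x clear] — {fan}
2. daughtercard@(2, 1) [+x clear] — {daughtercard, fan}
3. retainer@(1, 0) [-x clear] — {daughtercard, fan, retainer}
4. connector@(0, 0) [-x clear] — {connector, daughtercard, fan, retainer}
5. standoff@(1, 2) [+y clear] — {connector, daughtercard, fan, retainer, standoff}
6. duct@(0, 1) [+y clear] — {connector, daughtercard, duct, fan, retainer, standoff}
7. heatsink@(2, 0) [-y clear] — {connector, daughtercard, duct, fan, heatsink, retainer, standoff}
8. backplane@(2, -1) [+x clear] — {backplane, connector, daughtercard, duct, fan, heatsink, retainer, standoff}
9. pcb@(1, -1) [-x clear] — {backplane, connector, daughtercard, duct, fan, heatsink, pcb, retainer, standoff}

Valid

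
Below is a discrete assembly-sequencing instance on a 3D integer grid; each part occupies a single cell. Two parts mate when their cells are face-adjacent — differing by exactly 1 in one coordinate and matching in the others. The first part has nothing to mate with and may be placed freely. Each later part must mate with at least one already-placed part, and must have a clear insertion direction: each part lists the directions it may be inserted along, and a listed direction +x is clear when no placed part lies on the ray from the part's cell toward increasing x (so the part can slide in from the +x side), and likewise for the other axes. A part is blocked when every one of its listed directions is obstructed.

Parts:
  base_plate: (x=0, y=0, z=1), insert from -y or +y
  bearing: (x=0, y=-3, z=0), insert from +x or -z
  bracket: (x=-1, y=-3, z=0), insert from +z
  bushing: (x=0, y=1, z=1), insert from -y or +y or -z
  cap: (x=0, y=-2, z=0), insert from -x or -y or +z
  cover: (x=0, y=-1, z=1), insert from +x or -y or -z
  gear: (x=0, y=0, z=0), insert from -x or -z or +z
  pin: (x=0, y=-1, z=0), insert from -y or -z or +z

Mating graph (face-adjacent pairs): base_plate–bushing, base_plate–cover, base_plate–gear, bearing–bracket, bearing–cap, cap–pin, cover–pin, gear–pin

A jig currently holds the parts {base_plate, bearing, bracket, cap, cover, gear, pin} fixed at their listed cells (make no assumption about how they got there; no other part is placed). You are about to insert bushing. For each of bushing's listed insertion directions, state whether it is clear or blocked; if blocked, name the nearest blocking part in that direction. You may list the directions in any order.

-y: nearest on ray is base_plate@(0, 0, 1) ⇒ blocked
+y: ray from bushing(0, 1, 1) has no placed part ⇒ clear
-z: ray from bushing(0, 1, 1) has no placed part ⇒ clear

+y: clear; -y: blocked by base_plate; -z: clear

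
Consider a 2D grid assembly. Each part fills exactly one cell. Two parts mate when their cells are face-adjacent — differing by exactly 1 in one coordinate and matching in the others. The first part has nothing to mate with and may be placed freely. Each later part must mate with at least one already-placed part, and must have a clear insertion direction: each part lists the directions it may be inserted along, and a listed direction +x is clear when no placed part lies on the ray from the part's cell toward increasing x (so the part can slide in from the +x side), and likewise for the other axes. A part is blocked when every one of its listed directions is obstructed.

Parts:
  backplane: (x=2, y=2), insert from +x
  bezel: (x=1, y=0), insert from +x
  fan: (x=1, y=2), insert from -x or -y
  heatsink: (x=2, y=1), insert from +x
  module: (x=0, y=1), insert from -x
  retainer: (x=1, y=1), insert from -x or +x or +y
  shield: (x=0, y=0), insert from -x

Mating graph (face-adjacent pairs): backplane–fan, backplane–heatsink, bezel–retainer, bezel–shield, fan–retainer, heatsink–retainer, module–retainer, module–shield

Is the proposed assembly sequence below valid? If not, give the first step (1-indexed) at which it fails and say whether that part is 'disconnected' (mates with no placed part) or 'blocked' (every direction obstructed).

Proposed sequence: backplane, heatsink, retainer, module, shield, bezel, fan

Valid

1. backplane@(2, 2) [+x clear] — {backplane}
2. heatsink@(2, 1) [+x clear] — {backplane, heatsink}
3. retainer@(1, 1) [-x clear] — {backplane, heatsink, retainer}
4. module@(0, 1) [-x clear] — {backplane, heatsink, module, retainer}
5. shield@(0, 0) [-x clear] — {backplane, heatsink, module, retainer, shield}
6. bezel@(1, 0) [+x clear] — {backplane, bezel, heatsink, module, retainer, shield}
7. fan@(1, 2) [-x clear] — {backplane, bezel, fan, heatsink, module, retainer, shield}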